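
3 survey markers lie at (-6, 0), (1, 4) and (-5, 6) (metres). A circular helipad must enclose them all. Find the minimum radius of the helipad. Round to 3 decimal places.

Call the three points A, B, C in the order given.
Side lengths²: AB² = 65, AC² = 37, BC² = 40.
Since AB² = 65 < 40 + 37 = 77, the triangle is acute, so the smallest enclosing circle is the circumcircle.
Circumcentre = (-107/38, 97/38), r² = 12025/722.
r = √(12025/722) ≈ 4.081.

4.081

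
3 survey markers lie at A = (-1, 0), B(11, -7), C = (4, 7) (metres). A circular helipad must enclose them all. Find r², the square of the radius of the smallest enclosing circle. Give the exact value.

35705/578

Side lengths²: AB² = 193, AC² = 74, BC² = 245.
Since BC² = 245 < 193 + 74 = 267, the triangle is acute, so the smallest enclosing circle is the circumcircle.
Circumcentre = (233/34, -11/34), r² = 35705/578.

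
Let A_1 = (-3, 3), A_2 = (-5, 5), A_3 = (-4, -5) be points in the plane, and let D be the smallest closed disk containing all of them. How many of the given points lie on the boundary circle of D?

Side lengths²: A_1A_2² = 8, A_1A_3² = 65, A_2A_3² = 101.
Since A_2A_3² = 101 ≥ 65 + 8 = 73, the angle opposite A_2A_3 is not acute, so the smallest enclosing circle has A_2A_3 as diameter.
Centre = midpoint of A_2A_3 = (-4.5, 0), r² = 101/4 = 25.25.
The points at distance exactly r from the centre are A_2, A_3 — 2 points.

2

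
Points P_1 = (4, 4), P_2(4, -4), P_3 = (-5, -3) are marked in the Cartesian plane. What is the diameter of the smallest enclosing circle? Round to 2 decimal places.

11.47

Side lengths²: P_1P_2² = 64, P_1P_3² = 130, P_2P_3² = 82.
Since P_1P_3² = 130 < 82 + 64 = 146, the triangle is acute, so the smallest enclosing circle is the circumcircle.
Circumcentre = (-1/9, 0), r² = 2665/81.
Diameter = 2r = 2√(2665/81) ≈ 11.47.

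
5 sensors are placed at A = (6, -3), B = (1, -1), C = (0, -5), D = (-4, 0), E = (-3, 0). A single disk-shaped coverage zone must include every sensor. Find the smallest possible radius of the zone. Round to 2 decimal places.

5.22

By Welzl's lemma the MEC is supported by two points (diametrically opposite) or three points (on a circumcircle).
The farthest pair is A–D with squared distance 109. The circle on this segment as diameter has centre (1, -1.5) and r² = 109/4 = 27.25.
Check B: distance² to centre = 0.25 ≤ 27.25, so it lies inside.
All remaining points lie in this disk, and no smaller disk contains both endpoints, so this is the minimum enclosing circle.
r = √(27.25) ≈ 5.22.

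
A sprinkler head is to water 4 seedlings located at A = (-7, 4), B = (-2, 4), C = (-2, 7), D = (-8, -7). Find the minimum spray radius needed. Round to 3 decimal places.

7.616

The farthest pair is C–D with squared distance 232. The circle on this segment as diameter has centre (-5, 0) and r² = 232/4 = 58.
Check A: distance² to centre = 20 ≤ 58, so it lies inside.
All remaining points lie in this disk, and no smaller disk contains both endpoints, so this is the minimum enclosing circle.
r = √58 ≈ 7.616.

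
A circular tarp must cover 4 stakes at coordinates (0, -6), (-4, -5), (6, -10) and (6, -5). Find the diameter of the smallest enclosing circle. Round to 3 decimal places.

By Welzl's lemma the MEC is supported by two points (diametrically opposite) or three points (on a circumcircle).
The farthest pair is (-4, -5)–(6, -10) with squared distance 125. The circle on this segment as diameter has centre (1, -7.5) and r² = 125/4 = 31.25.
Check (0, -6): distance² to centre = 3.25 ≤ 31.25, so it lies inside.
All remaining points lie in this disk, and no smaller disk contains both endpoints, so this is the minimum enclosing circle.
Diameter = 2r = 2√(31.25) ≈ 11.180.

11.180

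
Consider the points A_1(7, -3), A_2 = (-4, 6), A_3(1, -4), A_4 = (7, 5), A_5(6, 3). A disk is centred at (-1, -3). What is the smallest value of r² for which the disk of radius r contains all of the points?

128

The required radius is the distance from (-1, -3) to the farthest point.
Squared distances: 64, 90, 5, 128, 85.
Maximum is 128, attained at A_4.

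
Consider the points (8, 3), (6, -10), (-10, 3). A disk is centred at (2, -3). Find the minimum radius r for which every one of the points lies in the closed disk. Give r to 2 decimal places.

13.42

The required radius is the distance from (2, -3) to the farthest point.
Squared distances: 72, 65, 180.
Maximum is 180, attained at (-10, 3).
r = √180 ≈ 13.42.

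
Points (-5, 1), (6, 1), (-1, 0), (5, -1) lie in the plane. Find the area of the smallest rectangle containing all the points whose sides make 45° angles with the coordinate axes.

In coordinates u = x + y, v = x − y the rectangle is axis-aligned; the map (x,y)→(u,v) scales areas by 2.
u-values: -4, 7, -1, 4; range = 7 − (-4) = 11.
v-values: -6, 5, -1, 6; range = 6 − (-6) = 12.
Area = (11 × 12) / 2 = 66.

66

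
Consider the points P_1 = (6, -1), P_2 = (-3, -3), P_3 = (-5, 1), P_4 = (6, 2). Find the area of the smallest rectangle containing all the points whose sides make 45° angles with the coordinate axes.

91

In coordinates u = x + y, v = x − y the rectangle is axis-aligned; the map (x,y)→(u,v) scales areas by 2.
u-values: 5, -6, -4, 8; range = 8 − (-6) = 14.
v-values: 7, 0, -6, 4; range = 7 − (-6) = 13.
Area = (14 × 13) / 2 = 91.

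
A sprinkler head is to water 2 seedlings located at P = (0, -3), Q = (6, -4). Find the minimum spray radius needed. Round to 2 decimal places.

The smallest circle enclosing two points has them as diameter endpoints.
Centre = midpoint = (3, -3.5); r² = |PQ|²/4 = 37/4 = 9.25.
r = √(9.25) ≈ 3.04.

3.04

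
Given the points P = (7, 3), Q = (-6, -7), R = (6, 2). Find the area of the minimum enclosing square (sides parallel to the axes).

The bounding box has width 13 and height 10.
An axis-aligned square enclosing the set must have side ≥ max(width, height).
So the minimum side is max(13, 10) = 13.
Area = 13² = 169.

169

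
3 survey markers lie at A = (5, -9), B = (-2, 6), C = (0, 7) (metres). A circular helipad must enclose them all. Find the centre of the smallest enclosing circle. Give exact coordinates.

(2.5, -1)

Side lengths²: AB² = 274, AC² = 281, BC² = 5.
Since AC² = 281 ≥ 274 + 5 = 279, the angle opposite AC is not acute, so the smallest enclosing circle has AC as diameter.
Centre = midpoint of AC = (2.5, -1), r² = 281/4 = 70.25.
Centre = (2.5, -1).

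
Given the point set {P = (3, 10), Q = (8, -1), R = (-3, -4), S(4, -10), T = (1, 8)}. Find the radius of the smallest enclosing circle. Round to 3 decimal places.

10.012

The minimum enclosing circle of a finite set is fixed by two of the points (as a diameter) or three (as a circumcircle).
The farthest pair is P–S with squared distance 401. The circle on this segment as diameter has centre (3.5, 0) and r² = 401/4 = 100.25.
Check Q: distance² to centre = 21.25 ≤ 100.25, so it lies inside.
All remaining points lie in this disk, and no smaller disk contains both endpoints, so this is the minimum enclosing circle.
r = √(100.25) ≈ 10.012.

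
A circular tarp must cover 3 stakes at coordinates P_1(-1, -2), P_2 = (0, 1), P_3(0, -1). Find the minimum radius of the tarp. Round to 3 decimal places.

Side lengths²: P_1P_2² = 10, P_1P_3² = 2, P_2P_3² = 4.
Since P_1P_2² = 10 ≥ 4 + 2 = 6, the angle opposite P_1P_2 is not acute, so the smallest enclosing circle has P_1P_2 as diameter.
Centre = midpoint of P_1P_2 = (-0.5, -0.5), r² = 10/4 = 2.5.
r = √(2.5) ≈ 1.581.

1.581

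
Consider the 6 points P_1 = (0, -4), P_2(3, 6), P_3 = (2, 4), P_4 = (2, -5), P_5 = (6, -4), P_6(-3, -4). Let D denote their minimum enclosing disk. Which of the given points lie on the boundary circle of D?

By Welzl's lemma the MEC is supported by two points (diametrically opposite) or three points (on a circumcircle).
The minimum enclosing circle is determined by three boundary points: P_2, P_5, P_6.
Their circumcentre is (1.5, 0.1) with r² = 37.06.
The farthest remaining point P_4 is at distance² 26.26 ≤ 37.06.
The points at distance exactly r from the centre are P_2, P_5, P_6 — 3 points.

P_2, P_5, P_6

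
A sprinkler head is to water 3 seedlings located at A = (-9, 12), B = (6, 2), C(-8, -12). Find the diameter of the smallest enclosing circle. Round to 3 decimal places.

Side lengths²: AB² = 325, AC² = 577, BC² = 392.
Since AC² = 577 < 392 + 325 = 717, the triangle is acute, so the smallest enclosing circle is the circumcircle.
Circumcentre = (-6.1, 0.1), r² = 150.02.
Diameter = 2r = 2√(150.02) ≈ 24.497.

24.497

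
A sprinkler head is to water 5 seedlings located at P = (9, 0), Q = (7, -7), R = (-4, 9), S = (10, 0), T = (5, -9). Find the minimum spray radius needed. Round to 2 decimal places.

10.06

A smallest enclosing disk is always determined by at most three of the input points on its boundary.
The farthest pair is R–T with squared distance 405. The circle on this segment as diameter has centre (0.5, 0) and r² = 405/4 = 101.25.
Check P: distance² to centre = 72.25 ≤ 101.25, so it lies inside.
All remaining points lie in this disk, and no smaller disk contains both endpoints, so this is the minimum enclosing circle.
r = √(101.25) ≈ 10.06.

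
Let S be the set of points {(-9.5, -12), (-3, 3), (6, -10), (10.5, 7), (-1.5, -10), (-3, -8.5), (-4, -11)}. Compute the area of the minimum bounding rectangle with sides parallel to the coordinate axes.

380

x ranges over [-9.5, 10.5], width 20.
y ranges over [-12, 7], height 19.
Area = 20 × 19 = 380.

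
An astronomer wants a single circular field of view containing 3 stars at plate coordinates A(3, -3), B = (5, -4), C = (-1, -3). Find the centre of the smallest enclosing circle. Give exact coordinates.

(2, -3.5)

Side lengths²: AB² = 5, AC² = 16, BC² = 37.
Since BC² = 37 ≥ 16 + 5 = 21, the angle opposite BC is not acute, so the smallest enclosing circle has BC as diameter.
Centre = midpoint of BC = (2, -3.5), r² = 37/4 = 9.25.
Centre = (2, -3.5).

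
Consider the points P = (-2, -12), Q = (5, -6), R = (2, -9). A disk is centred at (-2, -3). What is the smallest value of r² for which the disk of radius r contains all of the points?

81

The required radius is the distance from (-2, -3) to the farthest point.
Squared distances: 81, 58, 52.
Maximum is 81, attained at P.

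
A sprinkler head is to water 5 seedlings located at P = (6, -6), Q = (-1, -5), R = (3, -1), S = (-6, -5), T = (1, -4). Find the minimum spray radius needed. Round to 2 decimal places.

6.02

A smallest enclosing disk is always determined by at most three of the input points on its boundary.
The farthest pair is P–S with squared distance 145. The circle on this segment as diameter has centre (0, -5.5) and r² = 145/4 = 36.25.
Check Q: distance² to centre = 1.25 ≤ 36.25, so it lies inside.
All remaining points lie in this disk, and no smaller disk contains both endpoints, so this is the minimum enclosing circle.
r = √(36.25) ≈ 6.02.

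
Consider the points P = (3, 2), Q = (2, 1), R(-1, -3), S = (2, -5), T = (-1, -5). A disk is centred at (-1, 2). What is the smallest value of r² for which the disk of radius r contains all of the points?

58

The required radius is the distance from (-1, 2) to the farthest point.
Squared distances: 16, 10, 25, 58, 49.
Maximum is 58, attained at S.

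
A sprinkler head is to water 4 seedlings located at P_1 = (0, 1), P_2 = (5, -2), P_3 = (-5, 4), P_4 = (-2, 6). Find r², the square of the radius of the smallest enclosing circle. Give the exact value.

34

By Welzl's lemma the MEC is supported by two points (diametrically opposite) or three points (on a circumcircle).
The farthest pair is P_2–P_3 with squared distance 136. The circle on this segment as diameter has centre (0, 1) and r² = 136/4 = 34.
Check P_1: distance² to centre = 0 ≤ 34, so it lies inside.
All remaining points lie in this disk, and no smaller disk contains both endpoints, so this is the minimum enclosing circle.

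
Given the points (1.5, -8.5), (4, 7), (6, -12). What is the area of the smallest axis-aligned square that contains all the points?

The bounding box has width 4.5 and height 19.
An axis-aligned square enclosing the set must have side ≥ max(width, height).
So the minimum side is max(4.5, 19) = 19.
Area = 19² = 361.

361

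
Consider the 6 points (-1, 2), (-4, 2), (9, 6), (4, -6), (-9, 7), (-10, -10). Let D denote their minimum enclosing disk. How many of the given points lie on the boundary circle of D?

A smallest enclosing disk is always determined by at most three of the input points on its boundary.
The farthest pair is (9, 6)–(-10, -10) with squared distance 617. The circle on this segment as diameter has centre (-0.5, -2) and r² = 617/4 = 154.25.
Check (-1, 2): distance² to centre = 16.25 ≤ 154.25, so it lies inside.
All remaining points lie in this disk, and no smaller disk contains both endpoints, so this is the minimum enclosing circle.
The points at distance exactly r from the centre are (9, 6), (-10, -10) — 2 points.

2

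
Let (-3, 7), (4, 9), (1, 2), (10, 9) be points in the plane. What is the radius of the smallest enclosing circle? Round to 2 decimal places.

6.58

The minimum enclosing circle of a finite set is fixed by two of the points (as a diameter) or three (as a circumcircle).
The farthest pair is (-3, 7)–(10, 9) with squared distance 173. The circle on this segment as diameter has centre (3.5, 8) and r² = 173/4 = 43.25.
Check (4, 9): distance² to centre = 1.25 ≤ 43.25, so it lies inside.
All remaining points lie in this disk, and no smaller disk contains both endpoints, so this is the minimum enclosing circle.
r = √(43.25) ≈ 6.58.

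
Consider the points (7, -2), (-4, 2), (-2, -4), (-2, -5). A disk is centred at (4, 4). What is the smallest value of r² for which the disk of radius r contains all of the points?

117

The required radius is the distance from (4, 4) to the farthest point.
Squared distances: 45, 68, 100, 117.
Maximum is 117, attained at (-2, -5).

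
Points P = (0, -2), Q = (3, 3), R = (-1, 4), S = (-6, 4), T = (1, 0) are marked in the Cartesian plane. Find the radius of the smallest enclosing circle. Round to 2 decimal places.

4.67

A smallest enclosing disk is always determined by at most three of the input points on its boundary.
The minimum enclosing circle is determined by three boundary points: P, Q, S.
Their circumcentre is (-1.625, 2.375) with r² = 21.78125.
The farthest remaining point T is at distance² 12.53125 ≤ 21.78125.
r = √(21.78125) ≈ 4.67.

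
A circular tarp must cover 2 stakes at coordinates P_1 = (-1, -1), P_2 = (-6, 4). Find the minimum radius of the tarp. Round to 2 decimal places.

3.54

The smallest circle enclosing two points has them as diameter endpoints.
Centre = midpoint = (-3.5, 1.5); r² = |P_1P_2|²/4 = 50/4 = 12.5.
r = √(12.5) ≈ 3.54.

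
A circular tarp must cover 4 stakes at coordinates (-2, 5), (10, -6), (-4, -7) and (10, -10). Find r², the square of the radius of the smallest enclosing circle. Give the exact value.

The minimum enclosing circle of a finite set is fixed by two of the points (as a diameter) or three (as a circumcircle).
The farthest pair is (-2, 5)–(10, -10) with squared distance 369. The circle on this segment as diameter has centre (4, -2.5) and r² = 369/4 = 92.25.
Check (10, -6): distance² to centre = 48.25 ≤ 92.25, so it lies inside.
All remaining points lie in this disk, and no smaller disk contains both endpoints, so this is the minimum enclosing circle.

92.25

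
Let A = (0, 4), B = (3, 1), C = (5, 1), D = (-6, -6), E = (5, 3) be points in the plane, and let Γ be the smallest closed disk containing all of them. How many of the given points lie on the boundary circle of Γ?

2

The minimum enclosing circle of a finite set is fixed by two of the points (as a diameter) or three (as a circumcircle).
The farthest pair is D–E with squared distance 202. The circle on this segment as diameter has centre (-0.5, -1.5) and r² = 202/4 = 50.5.
Check A: distance² to centre = 30.5 ≤ 50.5, so it lies inside.
All remaining points lie in this disk, and no smaller disk contains both endpoints, so this is the minimum enclosing circle.
The points at distance exactly r from the centre are D, E — 2 points.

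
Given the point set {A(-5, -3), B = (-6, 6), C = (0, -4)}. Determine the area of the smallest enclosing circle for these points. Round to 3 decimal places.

Side lengths²: AB² = 82, AC² = 26, BC² = 136.
Since BC² = 136 ≥ 82 + 26 = 108, the angle opposite BC is not acute, so the smallest enclosing circle has BC as diameter.
Centre = midpoint of BC = (-3, 1), r² = 136/4 = 34.
Area = π·r² = π·34 ≈ 106.814.

106.814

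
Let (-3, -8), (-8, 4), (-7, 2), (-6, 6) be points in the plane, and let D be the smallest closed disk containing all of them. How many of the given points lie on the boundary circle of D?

A smallest enclosing disk is always determined by at most three of the input points on its boundary.
The farthest pair is (-3, -8)–(-6, 6) with squared distance 205. The circle on this segment as diameter has centre (-4.5, -1) and r² = 205/4 = 51.25.
Check (-8, 4): distance² to centre = 37.25 ≤ 51.25, so it lies inside.
All remaining points lie in this disk, and no smaller disk contains both endpoints, so this is the minimum enclosing circle.
The points at distance exactly r from the centre are (-3, -8), (-6, 6) — 2 points.

2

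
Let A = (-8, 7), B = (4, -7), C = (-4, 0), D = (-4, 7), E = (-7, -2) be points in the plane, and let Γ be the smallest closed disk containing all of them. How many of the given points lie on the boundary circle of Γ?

The farthest pair is A–B with squared distance 340. The circle on this segment as diameter has centre (-2, 0) and r² = 340/4 = 85.
Check C: distance² to centre = 4 ≤ 85, so it lies inside.
All remaining points lie in this disk, and no smaller disk contains both endpoints, so this is the minimum enclosing circle.
The points at distance exactly r from the centre are A, B — 2 points.

2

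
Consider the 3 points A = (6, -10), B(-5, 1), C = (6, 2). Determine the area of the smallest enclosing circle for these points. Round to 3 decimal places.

191.637

Side lengths²: AB² = 242, AC² = 144, BC² = 122.
Since AB² = 242 < 144 + 122 = 266, the triangle is acute, so the smallest enclosing circle is the circumcircle.
Circumcentre = (1, -4), r² = 61.
Area = π·r² = π·61 ≈ 191.637.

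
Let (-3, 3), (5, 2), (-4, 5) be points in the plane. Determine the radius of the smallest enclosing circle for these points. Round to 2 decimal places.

Call the three points A, B, C in the order given.
Side lengths²: AB² = 65, AC² = 5, BC² = 90.
Since BC² = 90 ≥ 65 + 5 = 70, the angle opposite BC is not acute, so the smallest enclosing circle has BC as diameter.
Centre = midpoint of BC = (0.5, 3.5), r² = 90/4 = 22.5.
r = √(22.5) ≈ 4.74.

4.74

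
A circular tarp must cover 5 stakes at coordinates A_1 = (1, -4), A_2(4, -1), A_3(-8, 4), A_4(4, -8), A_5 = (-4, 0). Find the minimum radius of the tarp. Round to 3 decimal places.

A smallest enclosing disk is always determined by at most three of the input points on its boundary.
The farthest pair is A_3–A_4 with squared distance 288. The circle on this segment as diameter has centre (-2, -2) and r² = 288/4 = 72.
Check A_1: distance² to centre = 13 ≤ 72, so it lies inside.
All remaining points lie in this disk, and no smaller disk contains both endpoints, so this is the minimum enclosing circle.
r = √72 ≈ 8.485.

8.485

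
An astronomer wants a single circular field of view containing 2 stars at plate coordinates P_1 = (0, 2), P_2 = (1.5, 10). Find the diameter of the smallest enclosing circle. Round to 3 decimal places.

8.139

The smallest circle enclosing two points has them as diameter endpoints.
Centre = midpoint = (0.75, 6); r² = |P_1P_2|²/4 = 66.25/4 = 16.5625.
Diameter = 2r = 2√(16.5625) ≈ 8.139.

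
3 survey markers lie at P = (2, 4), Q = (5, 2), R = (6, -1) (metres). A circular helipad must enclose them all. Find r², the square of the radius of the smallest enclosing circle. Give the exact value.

10.25

Side lengths²: PQ² = 13, PR² = 41, QR² = 10.
Since PR² = 41 ≥ 13 + 10 = 23, the angle opposite PR is not acute, so the smallest enclosing circle has PR as diameter.
Centre = midpoint of PR = (4, 1.5), r² = 41/4 = 10.25.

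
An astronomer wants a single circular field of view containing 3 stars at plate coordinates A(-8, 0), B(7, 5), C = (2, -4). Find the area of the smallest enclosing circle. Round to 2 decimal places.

Side lengths²: AB² = 250, AC² = 116, BC² = 106.
Since AB² = 250 ≥ 116 + 106 = 222, the angle opposite AB is not acute, so the smallest enclosing circle has AB as diameter.
Centre = midpoint of AB = (-0.5, 2.5), r² = 250/4 = 62.5.
Area = π·r² = π·62.5 ≈ 196.35.

196.35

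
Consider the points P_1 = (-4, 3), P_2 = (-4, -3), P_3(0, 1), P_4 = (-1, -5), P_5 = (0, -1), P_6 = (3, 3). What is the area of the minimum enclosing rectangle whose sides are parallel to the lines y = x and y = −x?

In coordinates u = x + y, v = x − y the rectangle is axis-aligned; the map (x,y)→(u,v) scales areas by 2.
u-values: -1, -7, 1, -6, -1, 6; range = 6 − (-7) = 13.
v-values: -7, -1, -1, 4, 1, 0; range = 4 − (-7) = 11.
Area = (13 × 11) / 2 = 71.5.

71.5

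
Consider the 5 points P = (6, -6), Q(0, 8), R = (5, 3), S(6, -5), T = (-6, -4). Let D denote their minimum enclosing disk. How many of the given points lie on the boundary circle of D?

3

The minimum enclosing circle is determined by three boundary points: P, Q, T.
Their circumcentre is (11/13, 1/13) with r² = 10730/169.
The farthest remaining point S is at distance² 8845/169 ≤ 10730/169.
The points at distance exactly r from the centre are P, Q, T — 3 points.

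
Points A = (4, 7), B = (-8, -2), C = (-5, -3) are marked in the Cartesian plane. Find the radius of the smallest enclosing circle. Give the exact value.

7.5

Side lengths²: AB² = 225, AC² = 181, BC² = 10.
Since AB² = 225 ≥ 181 + 10 = 191, the angle opposite AB is not acute, so the smallest enclosing circle has AB as diameter.
Centre = midpoint of AB = (-2, 2.5), r² = 225/4 = 56.25.
r = √(56.25) = 7.5.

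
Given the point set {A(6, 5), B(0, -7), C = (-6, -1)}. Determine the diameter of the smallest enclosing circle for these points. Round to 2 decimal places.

Side lengths²: AB² = 180, AC² = 180, BC² = 72.
Since AC² = 180 < 180 + 72 = 252, the triangle is acute, so the smallest enclosing circle is the circumcircle.
Circumcentre = (1, 0), r² = 50.
Diameter = 2r = 2√50 ≈ 14.14.

14.14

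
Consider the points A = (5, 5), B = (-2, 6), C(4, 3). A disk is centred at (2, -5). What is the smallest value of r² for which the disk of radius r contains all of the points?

The required radius is the distance from (2, -5) to the farthest point.
Squared distances: 109, 137, 68.
Maximum is 137, attained at B.

137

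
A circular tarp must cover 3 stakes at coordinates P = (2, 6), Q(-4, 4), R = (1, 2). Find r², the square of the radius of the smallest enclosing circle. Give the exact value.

2465/242

Side lengths²: PQ² = 40, PR² = 17, QR² = 29.
Since PQ² = 40 < 29 + 17 = 46, the triangle is acute, so the smallest enclosing circle is the circumcircle.
Circumcentre = (-19/22, 101/22), r² = 2465/242.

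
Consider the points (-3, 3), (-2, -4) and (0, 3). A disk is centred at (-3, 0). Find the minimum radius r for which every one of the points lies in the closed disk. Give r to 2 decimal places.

The required radius is the distance from (-3, 0) to the farthest point.
Squared distances: 9, 17, 18.
Maximum is 18, attained at (0, 3).
r = √18 ≈ 4.24.

4.24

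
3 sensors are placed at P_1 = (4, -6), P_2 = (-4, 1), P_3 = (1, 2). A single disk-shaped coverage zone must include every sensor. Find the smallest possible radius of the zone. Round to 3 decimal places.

5.315

Side lengths²: P_1P_2² = 113, P_1P_3² = 73, P_2P_3² = 26.
Since P_1P_2² = 113 ≥ 73 + 26 = 99, the angle opposite P_1P_2 is not acute, so the smallest enclosing circle has P_1P_2 as diameter.
Centre = midpoint of P_1P_2 = (0, -2.5), r² = 113/4 = 28.25.
r = √(28.25) ≈ 5.315.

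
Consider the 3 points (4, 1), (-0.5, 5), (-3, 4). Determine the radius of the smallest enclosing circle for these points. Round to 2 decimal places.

3.81

Call the three points A, B, C in the order given.
Side lengths²: AB² = 36.25, AC² = 58, BC² = 7.25.
Since AC² = 58 ≥ 36.25 + 7.25 = 43.5, the angle opposite AC is not acute, so the smallest enclosing circle has AC as diameter.
Centre = midpoint of AC = (0.5, 2.5), r² = 58/4 = 14.5.
r = √(14.5) ≈ 3.81.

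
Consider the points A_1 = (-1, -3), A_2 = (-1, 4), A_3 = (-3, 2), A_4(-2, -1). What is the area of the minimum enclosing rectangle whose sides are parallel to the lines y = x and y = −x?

24.5

In coordinates u = x + y, v = x − y the rectangle is axis-aligned; the map (x,y)→(u,v) scales areas by 2.
u-values: -4, 3, -1, -3; range = 3 − (-4) = 7.
v-values: 2, -5, -5, -1; range = 2 − (-5) = 7.
Area = (7 × 7) / 2 = 24.5.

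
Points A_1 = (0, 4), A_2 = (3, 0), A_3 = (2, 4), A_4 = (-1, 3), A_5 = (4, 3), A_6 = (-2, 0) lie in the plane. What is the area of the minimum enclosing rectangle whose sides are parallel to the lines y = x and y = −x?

31.5

In coordinates u = x + y, v = x − y the rectangle is axis-aligned; the map (x,y)→(u,v) scales areas by 2.
u-values: 4, 3, 6, 2, 7, -2; range = 7 − (-2) = 9.
v-values: -4, 3, -2, -4, 1, -2; range = 3 − (-4) = 7.
Area = (9 × 7) / 2 = 31.5.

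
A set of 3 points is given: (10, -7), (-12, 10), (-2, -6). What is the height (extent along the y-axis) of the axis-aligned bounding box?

max y = 10, min y = -7, so height = 17.

17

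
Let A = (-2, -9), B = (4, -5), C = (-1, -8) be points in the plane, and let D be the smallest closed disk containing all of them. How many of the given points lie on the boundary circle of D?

2

Side lengths²: AB² = 52, AC² = 2, BC² = 34.
Since AB² = 52 ≥ 34 + 2 = 36, the angle opposite AB is not acute, so the smallest enclosing circle has AB as diameter.
Centre = midpoint of AB = (1, -7), r² = 52/4 = 13.
The points at distance exactly r from the centre are A, B — 2 points.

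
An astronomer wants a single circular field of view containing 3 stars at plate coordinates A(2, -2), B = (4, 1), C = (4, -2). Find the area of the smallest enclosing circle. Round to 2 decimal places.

10.21

Side lengths²: AB² = 13, AC² = 4, BC² = 9.
Since AB² = 13 ≥ 9 + 4 = 13, the angle opposite AB is not acute, so the smallest enclosing circle has AB as diameter.
Centre = midpoint of AB = (3, -0.5), r² = 13/4 = 3.25.
Area = π·r² = π·3.25 ≈ 10.21.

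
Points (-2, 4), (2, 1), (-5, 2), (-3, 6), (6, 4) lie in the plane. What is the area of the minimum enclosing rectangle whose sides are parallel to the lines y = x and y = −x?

71.5

In coordinates u = x + y, v = x − y the rectangle is axis-aligned; the map (x,y)→(u,v) scales areas by 2.
u-values: 2, 3, -3, 3, 10; range = 10 − (-3) = 13.
v-values: -6, 1, -7, -9, 2; range = 2 − (-9) = 11.
Area = (13 × 11) / 2 = 71.5.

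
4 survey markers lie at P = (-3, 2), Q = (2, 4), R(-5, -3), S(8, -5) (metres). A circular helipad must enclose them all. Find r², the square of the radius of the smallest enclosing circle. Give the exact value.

The minimum enclosing circle of a finite set is fixed by two of the points (as a diameter) or three (as a circumcircle).
The minimum enclosing circle is determined by three boundary points: Q, R, S.
Their circumcentre is (1.7, -2.7) with r² = 44.98.
The farthest remaining point P is at distance² 44.18 ≤ 44.98.

44.98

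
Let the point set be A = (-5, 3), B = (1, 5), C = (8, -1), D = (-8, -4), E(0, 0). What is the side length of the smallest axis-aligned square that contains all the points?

16

The bounding box has width 16 and height 9.
An axis-aligned square enclosing the set must have side ≥ max(width, height).
So the minimum side is max(16, 9) = 16.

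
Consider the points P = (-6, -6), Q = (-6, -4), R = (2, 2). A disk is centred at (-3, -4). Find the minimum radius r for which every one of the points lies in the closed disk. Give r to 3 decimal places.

7.810

The required radius is the distance from (-3, -4) to the farthest point.
Squared distances: 13, 9, 61.
Maximum is 61, attained at R.
r = √61 ≈ 7.810.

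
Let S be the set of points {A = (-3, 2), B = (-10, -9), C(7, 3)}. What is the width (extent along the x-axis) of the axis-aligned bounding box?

17

max x = 7, min x = -10, so width = 17.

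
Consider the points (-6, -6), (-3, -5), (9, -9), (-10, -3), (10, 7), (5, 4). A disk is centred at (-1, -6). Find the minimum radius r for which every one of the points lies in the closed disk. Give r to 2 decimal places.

17.03

The required radius is the distance from (-1, -6) to the farthest point.
Squared distances: 25, 5, 109, 90, 290, 136.
Maximum is 290, attained at (10, 7).
r = √290 ≈ 17.03.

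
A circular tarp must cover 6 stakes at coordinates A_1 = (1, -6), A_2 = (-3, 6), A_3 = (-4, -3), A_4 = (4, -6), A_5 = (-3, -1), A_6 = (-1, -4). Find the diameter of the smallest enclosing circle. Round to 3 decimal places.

13.892

The farthest pair is A_2–A_4 with squared distance 193. The circle on this segment as diameter has centre (0.5, 0) and r² = 193/4 = 48.25.
Check A_1: distance² to centre = 36.25 ≤ 48.25, so it lies inside.
All remaining points lie in this disk, and no smaller disk contains both endpoints, so this is the minimum enclosing circle.
Diameter = 2r = 2√(48.25) ≈ 13.892.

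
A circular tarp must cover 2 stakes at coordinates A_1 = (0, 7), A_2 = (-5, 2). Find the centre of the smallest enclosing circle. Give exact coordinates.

(-2.5, 4.5)

The smallest circle enclosing two points has them as diameter endpoints.
Centre = midpoint = (-2.5, 4.5); r² = |A_1A_2|²/4 = 50/4 = 12.5.
Centre = (-2.5, 4.5).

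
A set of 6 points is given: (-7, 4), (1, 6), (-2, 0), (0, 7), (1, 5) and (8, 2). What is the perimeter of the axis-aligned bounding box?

44

Width = max x − min x = 8 − (-7) = 15.
Height = max y − min y = 7 − 0 = 7.
Perimeter = 2(15 + 7) = 44.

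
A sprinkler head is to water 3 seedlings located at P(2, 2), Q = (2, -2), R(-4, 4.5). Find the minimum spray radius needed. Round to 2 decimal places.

Side lengths²: PQ² = 16, PR² = 42.25, QR² = 78.25.
Since QR² = 78.25 ≥ 42.25 + 16 = 58.25, the angle opposite QR is not acute, so the smallest enclosing circle has QR as diameter.
Centre = midpoint of QR = (-1, 1.25), r² = 78.25/4 = 19.5625.
r = √(19.5625) ≈ 4.42.

4.42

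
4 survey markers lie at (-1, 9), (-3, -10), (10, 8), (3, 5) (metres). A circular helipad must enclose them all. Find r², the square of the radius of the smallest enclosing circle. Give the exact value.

By Welzl's lemma the MEC is supported by two points (diametrically opposite) or three points (on a circumcircle).
The farthest pair is (-3, -10)–(10, 8) with squared distance 493. The circle on this segment as diameter has centre (3.5, -1) and r² = 493/4 = 123.25.
Check (-1, 9): distance² to centre = 120.25 ≤ 123.25, so it lies inside.
All remaining points lie in this disk, and no smaller disk contains both endpoints, so this is the minimum enclosing circle.

123.25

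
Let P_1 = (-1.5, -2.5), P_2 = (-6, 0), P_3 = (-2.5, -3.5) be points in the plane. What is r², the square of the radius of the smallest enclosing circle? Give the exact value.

6.625

Side lengths²: P_1P_2² = 26.5, P_1P_3² = 2, P_2P_3² = 24.5.
Since P_1P_2² = 26.5 ≥ 24.5 + 2 = 26.5, the angle opposite P_1P_2 is not acute, so the smallest enclosing circle has P_1P_2 as diameter.
Centre = midpoint of P_1P_2 = (-3.75, -1.25), r² = 26.5/4 = 6.625.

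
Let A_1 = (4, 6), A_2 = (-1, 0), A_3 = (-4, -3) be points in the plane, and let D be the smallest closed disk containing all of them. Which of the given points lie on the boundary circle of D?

A_1, A_3

Side lengths²: A_1A_2² = 61, A_1A_3² = 145, A_2A_3² = 18.
Since A_1A_3² = 145 ≥ 61 + 18 = 79, the angle opposite A_1A_3 is not acute, so the smallest enclosing circle has A_1A_3 as diameter.
Centre = midpoint of A_1A_3 = (0, 1.5), r² = 145/4 = 36.25.
The points at distance exactly r from the centre are A_1, A_3 — 2 points.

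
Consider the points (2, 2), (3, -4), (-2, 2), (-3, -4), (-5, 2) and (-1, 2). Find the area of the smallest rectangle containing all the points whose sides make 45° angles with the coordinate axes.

In coordinates u = x + y, v = x − y the rectangle is axis-aligned; the map (x,y)→(u,v) scales areas by 2.
u-values: 4, -1, 0, -7, -3, 1; range = 4 − (-7) = 11.
v-values: 0, 7, -4, 1, -7, -3; range = 7 − (-7) = 14.
Area = (11 × 14) / 2 = 77.

77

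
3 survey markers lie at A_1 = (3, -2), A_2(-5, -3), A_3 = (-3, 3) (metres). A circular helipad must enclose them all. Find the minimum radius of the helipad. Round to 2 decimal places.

4.33

Side lengths²: A_1A_2² = 65, A_1A_3² = 61, A_2A_3² = 40.
Since A_1A_2² = 65 < 61 + 40 = 101, the triangle is acute, so the smallest enclosing circle is the circumcircle.
Circumcentre = (-55/46, -43/46), r² = 19825/1058.
r = √(19825/1058) ≈ 4.33.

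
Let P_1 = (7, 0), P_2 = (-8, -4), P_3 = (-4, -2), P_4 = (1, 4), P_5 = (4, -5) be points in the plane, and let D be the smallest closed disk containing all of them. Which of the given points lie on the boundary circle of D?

P_1, P_2

By Welzl's lemma the MEC is supported by two points (diametrically opposite) or three points (on a circumcircle).
The farthest pair is P_1–P_2 with squared distance 241. The circle on this segment as diameter has centre (-0.5, -2) and r² = 241/4 = 60.25.
Check P_3: distance² to centre = 12.25 ≤ 60.25, so it lies inside.
All remaining points lie in this disk, and no smaller disk contains both endpoints, so this is the minimum enclosing circle.
The points at distance exactly r from the centre are P_1, P_2 — 2 points.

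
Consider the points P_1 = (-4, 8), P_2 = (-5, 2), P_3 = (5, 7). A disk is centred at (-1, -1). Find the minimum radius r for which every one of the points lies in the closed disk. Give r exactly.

10

The required radius is the distance from (-1, -1) to the farthest point.
Squared distances: 90, 25, 100.
Maximum is 100, attained at P_3.
r = √100 = 10.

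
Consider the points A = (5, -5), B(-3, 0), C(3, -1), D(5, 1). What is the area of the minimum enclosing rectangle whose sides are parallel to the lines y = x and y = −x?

58.5

In coordinates u = x + y, v = x − y the rectangle is axis-aligned; the map (x,y)→(u,v) scales areas by 2.
u-values: 0, -3, 2, 6; range = 6 − (-3) = 9.
v-values: 10, -3, 4, 4; range = 10 − (-3) = 13.
Area = (9 × 13) / 2 = 58.5.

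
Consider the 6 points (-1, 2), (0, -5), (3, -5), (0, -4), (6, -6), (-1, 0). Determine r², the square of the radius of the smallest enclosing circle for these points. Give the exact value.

28.25

A smallest enclosing disk is always determined by at most three of the input points on its boundary.
The farthest pair is (-1, 2)–(6, -6) with squared distance 113. The circle on this segment as diameter has centre (2.5, -2) and r² = 113/4 = 28.25.
Check (0, -5): distance² to centre = 15.25 ≤ 28.25, so it lies inside.
All remaining points lie in this disk, and no smaller disk contains both endpoints, so this is the minimum enclosing circle.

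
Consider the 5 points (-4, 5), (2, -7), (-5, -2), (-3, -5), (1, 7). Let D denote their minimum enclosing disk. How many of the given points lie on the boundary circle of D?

3

A smallest enclosing disk is always determined by at most three of the input points on its boundary.
The minimum enclosing circle is determined by three boundary points: (-4, 5), (2, -7), (1, 7).
Their circumcentre is (11/12, -1/24) with r² = 28565/576.
The farthest remaining point (-3, -5) is at distance² 22997/576 ≤ 28565/576.
The points at distance exactly r from the centre are (-4, 5), (2, -7), (1, 7) — 3 points.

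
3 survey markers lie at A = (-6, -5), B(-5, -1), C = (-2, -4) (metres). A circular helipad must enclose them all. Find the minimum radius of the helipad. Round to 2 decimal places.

2.40

Side lengths²: AB² = 17, AC² = 17, BC² = 18.
Since BC² = 18 < 17 + 17 = 34, the triangle is acute, so the smallest enclosing circle is the circumcircle.
Circumcentre = (-4.3, -3.3), r² = 5.78.
r = √(5.78) ≈ 2.40.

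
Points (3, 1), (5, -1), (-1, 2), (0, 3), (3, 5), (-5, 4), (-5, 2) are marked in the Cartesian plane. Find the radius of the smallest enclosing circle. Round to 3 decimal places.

5.590

A smallest enclosing disk is always determined by at most three of the input points on its boundary.
The farthest pair is (5, -1)–(-5, 4) with squared distance 125. The circle on this segment as diameter has centre (0, 1.5) and r² = 125/4 = 31.25.
Check (3, 1): distance² to centre = 9.25 ≤ 31.25, so it lies inside.
All remaining points lie in this disk, and no smaller disk contains both endpoints, so this is the minimum enclosing circle.
r = √(31.25) ≈ 5.590.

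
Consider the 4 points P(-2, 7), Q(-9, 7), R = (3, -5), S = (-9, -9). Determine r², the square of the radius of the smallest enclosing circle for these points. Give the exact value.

80

The minimum enclosing circle of a finite set is fixed by two of the points (as a diameter) or three (as a circumcircle).
The minimum enclosing circle is determined by three boundary points: Q, R, S.
Their circumcentre is (-5, -1) with r² = 80.
The farthest remaining point P is at distance² 73 ≤ 80.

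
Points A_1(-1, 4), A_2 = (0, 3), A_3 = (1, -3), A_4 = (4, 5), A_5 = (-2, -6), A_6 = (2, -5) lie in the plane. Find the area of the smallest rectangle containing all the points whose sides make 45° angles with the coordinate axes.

In coordinates u = x + y, v = x − y the rectangle is axis-aligned; the map (x,y)→(u,v) scales areas by 2.
u-values: 3, 3, -2, 9, -8, -3; range = 9 − (-8) = 17.
v-values: -5, -3, 4, -1, 4, 7; range = 7 − (-5) = 12.
Area = (17 × 12) / 2 = 102.

102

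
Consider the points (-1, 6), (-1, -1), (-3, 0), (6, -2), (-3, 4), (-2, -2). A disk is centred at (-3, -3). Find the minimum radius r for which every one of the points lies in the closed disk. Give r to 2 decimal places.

9.22

The required radius is the distance from (-3, -3) to the farthest point.
Squared distances: 85, 8, 9, 82, 49, 2.
Maximum is 85, attained at (-1, 6).
r = √85 ≈ 9.22.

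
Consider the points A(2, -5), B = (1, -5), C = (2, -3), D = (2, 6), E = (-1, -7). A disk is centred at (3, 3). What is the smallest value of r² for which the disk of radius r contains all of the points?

116

The required radius is the distance from (3, 3) to the farthest point.
Squared distances: 65, 68, 37, 10, 116.
Maximum is 116, attained at E.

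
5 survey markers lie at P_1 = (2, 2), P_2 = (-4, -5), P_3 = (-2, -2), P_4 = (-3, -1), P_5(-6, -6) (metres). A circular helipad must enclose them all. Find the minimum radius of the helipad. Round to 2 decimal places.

A smallest enclosing disk is always determined by at most three of the input points on its boundary.
The farthest pair is P_1–P_5 with squared distance 128. The circle on this segment as diameter has centre (-2, -2) and r² = 128/4 = 32.
Check P_2: distance² to centre = 13 ≤ 32, so it lies inside.
All remaining points lie in this disk, and no smaller disk contains both endpoints, so this is the minimum enclosing circle.
r = √32 ≈ 5.66.

5.66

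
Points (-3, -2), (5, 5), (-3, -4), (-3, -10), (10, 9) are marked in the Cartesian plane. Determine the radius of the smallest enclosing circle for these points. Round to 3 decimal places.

A smallest enclosing disk is always determined by at most three of the input points on its boundary.
The farthest pair is (-3, -10)–(10, 9) with squared distance 530. The circle on this segment as diameter has centre (3.5, -0.5) and r² = 530/4 = 132.5.
Check (-3, -2): distance² to centre = 44.5 ≤ 132.5, so it lies inside.
All remaining points lie in this disk, and no smaller disk contains both endpoints, so this is the minimum enclosing circle.
r = √(132.5) ≈ 11.511.

11.511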